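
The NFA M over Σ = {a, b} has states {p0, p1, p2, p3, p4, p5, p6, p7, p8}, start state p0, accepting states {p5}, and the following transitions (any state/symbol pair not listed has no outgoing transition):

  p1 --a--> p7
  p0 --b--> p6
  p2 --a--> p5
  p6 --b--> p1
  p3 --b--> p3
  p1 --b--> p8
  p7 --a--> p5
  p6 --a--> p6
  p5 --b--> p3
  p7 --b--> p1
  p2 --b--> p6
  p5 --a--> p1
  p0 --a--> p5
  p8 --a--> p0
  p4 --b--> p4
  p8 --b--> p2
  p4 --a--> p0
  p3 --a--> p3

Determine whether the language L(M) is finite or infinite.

infinite

State p0 is reachable from the start and can reach an accepting state, and it lies on the cycle p0 → p5 → p1 → p8 → p0.
Traversing that cycle any number of times yields accepted strings of unbounded length, so the language is infinite.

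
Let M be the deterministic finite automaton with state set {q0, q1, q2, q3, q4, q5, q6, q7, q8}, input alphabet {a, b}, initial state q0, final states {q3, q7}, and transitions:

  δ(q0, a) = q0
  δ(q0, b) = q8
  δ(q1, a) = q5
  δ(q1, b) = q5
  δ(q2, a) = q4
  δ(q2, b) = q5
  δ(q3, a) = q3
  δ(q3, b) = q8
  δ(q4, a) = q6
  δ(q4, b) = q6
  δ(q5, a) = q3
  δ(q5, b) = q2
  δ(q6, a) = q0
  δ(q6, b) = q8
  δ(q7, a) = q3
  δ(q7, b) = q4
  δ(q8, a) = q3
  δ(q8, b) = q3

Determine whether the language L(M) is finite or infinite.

State q0 is reachable from the start and can reach an accepting state, and it lies on the cycle q0 → q0.
Traversing that cycle any number of times yields accepted strings of unbounded length, so the language is infinite.

infinite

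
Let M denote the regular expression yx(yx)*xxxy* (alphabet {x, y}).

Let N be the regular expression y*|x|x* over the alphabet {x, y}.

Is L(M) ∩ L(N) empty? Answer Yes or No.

Converting the expression M to a DFA (subset construction, then merging equivalent states) gives the minimal DFA with states {m0, m1, m2, m3, m4, m5, m6}, start state m0, accepting states {m6} and transitions m0: x→m1, y→m2; m1: x→m1, y→m1; m2: x→m3, y→m1; m3: x→m4, y→m2; m4: x→m5, y→m1; m5: x→m6, y→m1; m6: x→m1, y→m6.
Converting the expression N to a DFA (subset construction, then merging equivalent states) gives the minimal DFA with states {n0, n1, n2, n3}, start state n0, accepting states {n0, n1, n2} and transitions n0: x→n1, y→n2; n1: x→n1, y→n3; n2: x→n3, y→n2; n3: x→n3, y→n3.
Exploring the product automaton M × N from the start pair (m0, n0), following both machines on each input symbol, reaches 10 state pairs: (m0, n0), (m1, n1), (m2, n2), (m1, n3), (m3, n3), (m1, n2), (m4, n3), (m2, n3), (m5, n3), (m6, n3).
M accepts in {m6} and N accepts in {n0, n1, n2}; no reachable pair has both components accepting, so no string drives both machines to acceptance simultaneously and L(M) ∩ L(N) = ∅.
So no string is accepted by both, and the intersection is empty.

Yes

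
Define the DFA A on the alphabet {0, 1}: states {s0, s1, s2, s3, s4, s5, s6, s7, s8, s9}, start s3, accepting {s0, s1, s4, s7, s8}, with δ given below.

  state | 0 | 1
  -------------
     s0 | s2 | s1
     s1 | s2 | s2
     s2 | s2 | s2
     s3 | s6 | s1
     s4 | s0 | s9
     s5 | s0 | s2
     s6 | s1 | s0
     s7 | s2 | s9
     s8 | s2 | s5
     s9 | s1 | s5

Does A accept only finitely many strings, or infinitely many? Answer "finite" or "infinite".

finite

The useful states (reachable from s3 and able to reach an accepting state) are {s0, s1, s3, s6}.
Restricted to these states the transition graph has no cycle, so every accepting path has bounded length and L is finite.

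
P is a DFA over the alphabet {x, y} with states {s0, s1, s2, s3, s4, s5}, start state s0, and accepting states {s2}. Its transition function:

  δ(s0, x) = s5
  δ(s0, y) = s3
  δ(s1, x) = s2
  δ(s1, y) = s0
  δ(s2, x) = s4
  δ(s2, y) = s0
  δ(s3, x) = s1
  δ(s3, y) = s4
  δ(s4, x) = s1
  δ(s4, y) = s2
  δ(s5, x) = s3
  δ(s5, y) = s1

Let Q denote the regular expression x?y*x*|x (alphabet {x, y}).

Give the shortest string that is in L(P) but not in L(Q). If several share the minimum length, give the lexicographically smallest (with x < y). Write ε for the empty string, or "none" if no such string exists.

xxyy

The string xxyy is accepted by P but not by Q.
No shorter string lies in the difference, and xxyy is the lexicographically first length-4 string in L(P) \ L(Q).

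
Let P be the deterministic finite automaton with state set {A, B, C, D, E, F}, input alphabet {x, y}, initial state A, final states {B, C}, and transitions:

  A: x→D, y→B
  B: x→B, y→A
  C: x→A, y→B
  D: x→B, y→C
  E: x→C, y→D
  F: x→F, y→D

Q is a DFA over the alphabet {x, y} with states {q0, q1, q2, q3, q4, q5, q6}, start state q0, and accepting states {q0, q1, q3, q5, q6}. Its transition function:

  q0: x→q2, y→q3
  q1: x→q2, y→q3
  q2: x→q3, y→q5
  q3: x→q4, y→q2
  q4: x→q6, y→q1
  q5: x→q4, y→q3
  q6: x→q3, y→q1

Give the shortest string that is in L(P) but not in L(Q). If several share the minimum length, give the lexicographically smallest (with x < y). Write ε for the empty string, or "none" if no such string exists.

yx

The string yx is accepted by P but not by Q.
No shorter string lies in the difference, and yx is the lexicographically first length-2 string in L(P) \ L(Q).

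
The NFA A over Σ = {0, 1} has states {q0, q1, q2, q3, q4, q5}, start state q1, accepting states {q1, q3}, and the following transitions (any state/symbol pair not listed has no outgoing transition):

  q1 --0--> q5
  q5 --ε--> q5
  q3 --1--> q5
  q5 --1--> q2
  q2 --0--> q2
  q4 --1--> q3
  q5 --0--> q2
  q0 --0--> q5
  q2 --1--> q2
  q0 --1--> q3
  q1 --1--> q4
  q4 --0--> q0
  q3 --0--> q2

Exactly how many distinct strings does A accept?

3

The useful subgraph on states {q0, q1, q3, q4} is acyclic, so L(A) is finite; the longest accepting path visits 4 useful states, giving maximum string length 3.
Counting accepting paths from q1 by length: 1 of length 0, 1 of length 2, 1 of length 3. Total 3.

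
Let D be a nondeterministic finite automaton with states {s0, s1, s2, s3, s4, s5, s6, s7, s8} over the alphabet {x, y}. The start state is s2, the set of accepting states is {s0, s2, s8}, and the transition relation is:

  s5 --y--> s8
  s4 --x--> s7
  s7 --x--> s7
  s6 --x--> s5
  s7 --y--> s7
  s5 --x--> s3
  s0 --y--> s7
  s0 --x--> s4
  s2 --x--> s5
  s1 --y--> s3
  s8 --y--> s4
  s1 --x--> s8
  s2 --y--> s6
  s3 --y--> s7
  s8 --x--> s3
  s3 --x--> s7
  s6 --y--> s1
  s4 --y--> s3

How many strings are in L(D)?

The useful subgraph on states {s1, s2, s5, s6, s8} is acyclic, so L(D) is finite; the longest accepting path visits 4 useful states, giving maximum string length 3.
Counting accepting paths from s2 by length: 1 of length 0, 1 of length 2, 2 of length 3. Total 4.

4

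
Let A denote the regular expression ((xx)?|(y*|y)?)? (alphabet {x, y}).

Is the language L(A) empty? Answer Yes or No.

The empty string ε matches the expression, so it belongs to L(A).
Since L(A) contains at least one string, it is not empty.

No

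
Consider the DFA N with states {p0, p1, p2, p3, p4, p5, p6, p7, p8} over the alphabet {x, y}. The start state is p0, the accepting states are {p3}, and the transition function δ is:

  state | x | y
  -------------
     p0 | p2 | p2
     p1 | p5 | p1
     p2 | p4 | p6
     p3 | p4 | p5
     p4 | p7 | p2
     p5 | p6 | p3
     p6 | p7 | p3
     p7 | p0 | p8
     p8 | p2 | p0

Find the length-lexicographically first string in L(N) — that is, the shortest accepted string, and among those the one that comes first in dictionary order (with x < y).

xyy

A breadth-first search from p0 reaches an accepting state first via the path p0 → p2 → p6 → p3 on input xyy.
No string of length < 3 is accepted (BFS exhausts all shorter strings without reaching an accepting state), and xyy is the lexicographically least accepting string of length 3.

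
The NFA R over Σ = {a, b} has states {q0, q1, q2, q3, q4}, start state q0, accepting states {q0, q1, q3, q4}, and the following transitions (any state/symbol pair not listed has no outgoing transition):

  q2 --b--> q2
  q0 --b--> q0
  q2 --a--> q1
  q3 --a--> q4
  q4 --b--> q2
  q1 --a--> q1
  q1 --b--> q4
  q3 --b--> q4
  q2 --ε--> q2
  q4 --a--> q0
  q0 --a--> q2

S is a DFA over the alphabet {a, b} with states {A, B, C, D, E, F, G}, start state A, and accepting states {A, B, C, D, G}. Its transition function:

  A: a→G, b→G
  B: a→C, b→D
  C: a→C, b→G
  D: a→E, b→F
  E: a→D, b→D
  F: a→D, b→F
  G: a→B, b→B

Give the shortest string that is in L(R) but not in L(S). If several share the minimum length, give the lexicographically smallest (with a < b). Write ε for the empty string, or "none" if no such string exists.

The string aaba is accepted by R but not by S.
No shorter string lies in the difference, and aaba is the lexicographically first length-4 string in L(R) \ L(S).

aaba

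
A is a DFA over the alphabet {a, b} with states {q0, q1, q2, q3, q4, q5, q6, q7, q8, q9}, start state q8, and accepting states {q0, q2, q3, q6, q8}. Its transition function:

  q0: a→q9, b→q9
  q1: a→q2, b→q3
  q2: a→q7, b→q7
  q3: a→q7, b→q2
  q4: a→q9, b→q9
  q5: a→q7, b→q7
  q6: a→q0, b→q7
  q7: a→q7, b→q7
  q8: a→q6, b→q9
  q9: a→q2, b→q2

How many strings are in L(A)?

9

The useful subgraph on states {q0, q2, q6, q8, q9} is acyclic, so L(A) is finite; the longest accepting path visits 5 useful states, giving maximum string length 4.
Counting accepting paths from q8 by length: 1 of length 0, 1 of length 1, 3 of length 2, 4 of length 4. Total 9.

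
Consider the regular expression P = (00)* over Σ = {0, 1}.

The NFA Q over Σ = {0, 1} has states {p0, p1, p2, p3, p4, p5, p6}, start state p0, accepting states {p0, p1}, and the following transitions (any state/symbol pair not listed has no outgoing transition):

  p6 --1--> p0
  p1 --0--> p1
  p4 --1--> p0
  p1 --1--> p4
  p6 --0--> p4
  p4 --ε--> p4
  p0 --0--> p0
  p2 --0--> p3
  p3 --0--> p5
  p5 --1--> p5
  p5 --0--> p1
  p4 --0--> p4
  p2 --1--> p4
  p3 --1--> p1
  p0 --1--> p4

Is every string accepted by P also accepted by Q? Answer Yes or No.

Yes

Converting the expression P to a DFA (subset construction, then merging equivalent states) gives the minimal DFA with states {r0, r1, r2}, start state r0, accepting states {r0} and transitions r0: 0→r1, 1→r2; r1: 0→r0, 1→r2; r2: 0→r2, 1→r2.
Exploring the product automaton P × Q from the start pair (r0, p0), following both machines on each input symbol, reaches 4 state pairs: (r0, p0), (r1, p0), (r2, p4), (r2, p0).
P accepts in {r0} and Q accepts in {p0, p1}. The reachable pairs whose P-component is accepting are (r0, p0); in each of them the Q-component is accepting too, so the product for L(P) \ L(Q) (P-component accepting, Q-component rejecting) has no reachable accepting pair and the difference is empty.
Hence every string in L(P) is also in L(Q).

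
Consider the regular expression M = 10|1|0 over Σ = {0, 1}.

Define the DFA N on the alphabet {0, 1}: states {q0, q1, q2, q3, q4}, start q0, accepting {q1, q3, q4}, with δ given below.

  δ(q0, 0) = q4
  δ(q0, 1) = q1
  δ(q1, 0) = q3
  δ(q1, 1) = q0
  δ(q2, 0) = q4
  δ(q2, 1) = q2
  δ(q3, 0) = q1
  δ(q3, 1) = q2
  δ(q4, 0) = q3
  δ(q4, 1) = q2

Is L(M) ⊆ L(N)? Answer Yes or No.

Converting the expression M to a DFA (subset construction, then merging equivalent states) gives the minimal DFA with states {m0, m1, m2, m3}, start state m0, accepting states {m1, m2} and transitions m0: 0→m1, 1→m2; m1: 0→m3, 1→m3; m2: 0→m1, 1→m3; m3: 0→m3, 1→m3.
Exploring the product automaton M × N from the start pair (m0, q0), following both machines on each input symbol, reaches 9 state pairs: (m0, q0), (m1, q4), (m2, q1), (m3, q3), (m3, q2), (m1, q3), (m3, q0), (m3, q1), (m3, q4).
M accepts in {m1, m2} and N accepts in {q1, q3, q4}. The reachable pairs whose M-component is accepting are (m1, q4), (m2, q1), (m1, q3); in each of them the N-component is accepting too, so the product for L(M) \ L(N) (M-component accepting, N-component rejecting) has no reachable accepting pair and the difference is empty.
Hence every string in L(M) is also in L(N).

Yes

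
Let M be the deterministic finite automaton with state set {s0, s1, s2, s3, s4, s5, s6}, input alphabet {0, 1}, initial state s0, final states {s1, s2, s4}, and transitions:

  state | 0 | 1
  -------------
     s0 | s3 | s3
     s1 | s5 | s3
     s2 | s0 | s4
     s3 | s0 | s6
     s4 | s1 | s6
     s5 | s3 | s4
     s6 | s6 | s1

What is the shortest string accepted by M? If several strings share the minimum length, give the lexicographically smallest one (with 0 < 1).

A breadth-first search from s0 reaches an accepting state first via the path s0 → s3 → s6 → s1 on input 011.
No string of length < 3 is accepted (BFS exhausts all shorter strings without reaching an accepting state), and 011 is the lexicographically least accepting string of length 3.

011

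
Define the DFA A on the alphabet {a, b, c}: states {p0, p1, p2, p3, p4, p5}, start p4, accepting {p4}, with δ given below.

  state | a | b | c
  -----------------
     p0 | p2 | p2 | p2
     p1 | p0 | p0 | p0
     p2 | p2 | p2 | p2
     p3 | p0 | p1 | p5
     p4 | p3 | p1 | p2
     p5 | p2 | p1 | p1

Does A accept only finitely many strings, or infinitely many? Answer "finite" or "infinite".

The useful states (reachable from p4 and able to reach an accepting state) are {p4}.
Restricted to these states the transition graph has no cycle, so every accepting path has bounded length and L is finite.

finite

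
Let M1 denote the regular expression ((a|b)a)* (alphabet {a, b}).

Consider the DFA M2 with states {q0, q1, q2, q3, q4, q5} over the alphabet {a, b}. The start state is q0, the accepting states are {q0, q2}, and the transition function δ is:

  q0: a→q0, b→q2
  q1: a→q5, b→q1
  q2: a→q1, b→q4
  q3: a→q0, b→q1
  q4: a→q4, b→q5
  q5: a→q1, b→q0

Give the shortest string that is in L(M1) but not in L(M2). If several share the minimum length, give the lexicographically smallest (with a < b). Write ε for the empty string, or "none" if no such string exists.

ba

The string ba is accepted by M1 but not by M2.
No shorter string lies in the difference, and ba is the lexicographically first length-2 string in L(M1) \ L(M2).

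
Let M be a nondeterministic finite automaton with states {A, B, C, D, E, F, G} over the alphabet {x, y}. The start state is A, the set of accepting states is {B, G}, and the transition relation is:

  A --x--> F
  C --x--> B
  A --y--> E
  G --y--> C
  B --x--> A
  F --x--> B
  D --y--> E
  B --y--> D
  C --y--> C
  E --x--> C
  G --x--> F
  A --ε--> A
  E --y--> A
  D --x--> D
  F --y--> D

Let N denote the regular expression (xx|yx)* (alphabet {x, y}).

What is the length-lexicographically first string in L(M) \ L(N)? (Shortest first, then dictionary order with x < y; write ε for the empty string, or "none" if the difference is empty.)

yxx

The string yxx is accepted by M but not by N.
No shorter string lies in the difference, and yxx is the lexicographically first length-3 string in L(M) \ L(N).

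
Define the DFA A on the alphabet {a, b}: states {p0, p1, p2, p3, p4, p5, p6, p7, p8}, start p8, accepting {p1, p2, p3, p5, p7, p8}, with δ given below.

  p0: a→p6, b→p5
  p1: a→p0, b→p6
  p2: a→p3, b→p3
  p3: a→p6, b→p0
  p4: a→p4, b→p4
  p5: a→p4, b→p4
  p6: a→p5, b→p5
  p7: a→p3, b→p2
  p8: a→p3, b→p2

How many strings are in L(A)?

The useful subgraph on states {p0, p2, p3, p5, p6, p8} is acyclic, so L(A) is finite; the longest accepting path visits 6 useful states, giving maximum string length 5.
Counting accepting paths from p8 by length: 1 of length 0, 2 of length 1, 2 of length 2, 3 of length 3, 8 of length 4, 4 of length 5. Total 20.

20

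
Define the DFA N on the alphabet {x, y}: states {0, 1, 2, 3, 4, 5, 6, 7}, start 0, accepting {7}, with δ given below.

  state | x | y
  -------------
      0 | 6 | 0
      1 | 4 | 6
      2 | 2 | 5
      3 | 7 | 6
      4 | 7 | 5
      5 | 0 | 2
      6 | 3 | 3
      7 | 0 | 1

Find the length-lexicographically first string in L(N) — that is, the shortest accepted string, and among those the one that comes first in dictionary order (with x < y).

xxx

A breadth-first search from 0 reaches an accepting state first via the path 0 → 6 → 3 → 7 on input xxx.
No string of length < 3 is accepted (BFS exhausts all shorter strings without reaching an accepting state), and xxx is the lexicographically least accepting string of length 3.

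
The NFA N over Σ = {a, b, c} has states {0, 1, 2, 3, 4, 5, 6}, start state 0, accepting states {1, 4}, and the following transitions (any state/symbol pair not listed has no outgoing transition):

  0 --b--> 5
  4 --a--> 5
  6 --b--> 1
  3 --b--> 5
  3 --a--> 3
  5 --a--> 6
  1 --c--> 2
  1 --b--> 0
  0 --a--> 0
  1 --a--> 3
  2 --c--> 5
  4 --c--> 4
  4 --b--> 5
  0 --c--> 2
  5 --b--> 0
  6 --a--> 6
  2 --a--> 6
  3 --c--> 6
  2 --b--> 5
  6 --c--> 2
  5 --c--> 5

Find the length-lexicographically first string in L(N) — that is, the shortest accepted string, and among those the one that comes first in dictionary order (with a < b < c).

A breadth-first search from 0 reaches an accepting state first via the path 0 → 5 → 6 → 1 on input bab.
No string of length < 3 is accepted (BFS exhausts all shorter strings without reaching an accepting state), and bab is the lexicographically least accepting string of length 3.

bab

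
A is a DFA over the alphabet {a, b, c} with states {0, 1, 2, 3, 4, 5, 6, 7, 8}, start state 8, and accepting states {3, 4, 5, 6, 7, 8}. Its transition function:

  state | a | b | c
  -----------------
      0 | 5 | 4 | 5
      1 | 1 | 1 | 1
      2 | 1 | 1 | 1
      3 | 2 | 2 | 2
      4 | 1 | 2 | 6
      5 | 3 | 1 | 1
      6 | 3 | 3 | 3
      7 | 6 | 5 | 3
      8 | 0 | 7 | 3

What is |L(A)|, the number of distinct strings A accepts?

19

The useful subgraph on states {0, 3, 4, 5, 6, 7, 8} is acyclic, so L(A) is finite; the longest accepting path visits 5 useful states, giving maximum string length 4.
Counting accepting paths from 8 by length: 1 of length 0, 2 of length 1, 6 of length 2, 7 of length 3, 3 of length 4. Total 19.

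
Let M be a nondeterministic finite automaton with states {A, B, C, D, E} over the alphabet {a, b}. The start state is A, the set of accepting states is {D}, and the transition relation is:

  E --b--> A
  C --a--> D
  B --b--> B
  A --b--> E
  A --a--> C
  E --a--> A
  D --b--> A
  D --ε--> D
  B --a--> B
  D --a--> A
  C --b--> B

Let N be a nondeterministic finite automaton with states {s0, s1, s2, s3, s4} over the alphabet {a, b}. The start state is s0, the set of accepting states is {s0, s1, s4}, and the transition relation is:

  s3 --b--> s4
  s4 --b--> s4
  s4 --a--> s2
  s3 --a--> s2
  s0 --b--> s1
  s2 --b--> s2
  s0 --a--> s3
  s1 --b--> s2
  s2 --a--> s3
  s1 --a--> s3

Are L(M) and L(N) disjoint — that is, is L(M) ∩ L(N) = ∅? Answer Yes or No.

Exploring the product automaton M × N from the start pair (A, s0), following both machines on each input symbol, reaches 14 state pairs: (A, s0), (C, s3), (E, s1), (D, s2), (B, s4), (A, s3), (A, s2), (B, s2), (C, s2), (E, s4), (E, s2), (B, s3), (D, s3), (A, s4).
M accepts in {D} and N accepts in {s0, s1, s4}; no reachable pair has both components accepting, so no string drives both machines to acceptance simultaneously and L(M) ∩ L(N) = ∅.
So no string is accepted by both, and the intersection is empty.

Yes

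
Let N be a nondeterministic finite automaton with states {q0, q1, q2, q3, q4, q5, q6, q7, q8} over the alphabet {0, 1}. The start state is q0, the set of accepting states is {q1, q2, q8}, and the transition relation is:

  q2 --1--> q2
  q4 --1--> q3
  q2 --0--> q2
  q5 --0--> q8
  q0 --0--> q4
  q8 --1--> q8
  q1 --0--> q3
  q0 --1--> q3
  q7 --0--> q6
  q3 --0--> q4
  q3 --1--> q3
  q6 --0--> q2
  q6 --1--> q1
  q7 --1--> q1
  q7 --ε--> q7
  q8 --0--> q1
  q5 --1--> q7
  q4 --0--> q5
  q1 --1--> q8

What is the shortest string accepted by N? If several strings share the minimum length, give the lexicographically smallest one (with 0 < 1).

A breadth-first search from q0 reaches an accepting state first via the path q0 → q4 → q5 → q8 on input 000.
No string of length < 3 is accepted (BFS exhausts all shorter strings without reaching an accepting state), and 000 is the lexicographically least accepting string of length 3.

000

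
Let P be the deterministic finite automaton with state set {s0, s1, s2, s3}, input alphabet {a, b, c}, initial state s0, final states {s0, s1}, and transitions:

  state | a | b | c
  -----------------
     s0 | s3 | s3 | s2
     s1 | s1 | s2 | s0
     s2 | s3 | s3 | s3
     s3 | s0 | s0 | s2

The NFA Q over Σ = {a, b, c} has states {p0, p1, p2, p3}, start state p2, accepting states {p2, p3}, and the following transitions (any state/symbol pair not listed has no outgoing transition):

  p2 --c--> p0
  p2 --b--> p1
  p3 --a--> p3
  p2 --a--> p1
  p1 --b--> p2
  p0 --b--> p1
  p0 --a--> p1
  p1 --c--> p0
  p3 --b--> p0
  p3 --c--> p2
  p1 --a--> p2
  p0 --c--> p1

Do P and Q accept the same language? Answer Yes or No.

Exploring the product automaton P × Q from the start pair (s0, p2), following both machines on each input symbol, reaches 3 state pairs: (s0, p2), (s3, p1), (s2, p0).
P accepts in {s0, s1} and Q accepts in {p2, p3}. In every reachable pair the two components are either both accepting — (s0, p2) — or both non-accepting, so no string is accepted by exactly one of the machines: L(P) \ L(Q) and L(Q) \ L(P) are both empty.
Hence every string is accepted by P iff it is accepted by Q, and the two languages coincide.

Yes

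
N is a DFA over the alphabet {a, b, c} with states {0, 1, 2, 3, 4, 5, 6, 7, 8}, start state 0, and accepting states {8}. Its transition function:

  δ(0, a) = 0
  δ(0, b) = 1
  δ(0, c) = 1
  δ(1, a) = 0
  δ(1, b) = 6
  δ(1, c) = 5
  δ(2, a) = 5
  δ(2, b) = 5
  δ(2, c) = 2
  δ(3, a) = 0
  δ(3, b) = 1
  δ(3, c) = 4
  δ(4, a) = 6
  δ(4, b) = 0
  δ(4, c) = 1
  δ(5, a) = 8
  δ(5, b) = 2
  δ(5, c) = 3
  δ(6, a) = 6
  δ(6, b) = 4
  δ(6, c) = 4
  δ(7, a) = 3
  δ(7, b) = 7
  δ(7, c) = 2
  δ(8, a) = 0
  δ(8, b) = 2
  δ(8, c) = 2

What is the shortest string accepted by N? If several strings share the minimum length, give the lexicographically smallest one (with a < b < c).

bca

A breadth-first search from 0 reaches an accepting state first via the path 0 → 1 → 5 → 8 on input bca.
No string of length < 3 is accepted (BFS exhausts all shorter strings without reaching an accepting state), and bca is the lexicographically least accepting string of length 3.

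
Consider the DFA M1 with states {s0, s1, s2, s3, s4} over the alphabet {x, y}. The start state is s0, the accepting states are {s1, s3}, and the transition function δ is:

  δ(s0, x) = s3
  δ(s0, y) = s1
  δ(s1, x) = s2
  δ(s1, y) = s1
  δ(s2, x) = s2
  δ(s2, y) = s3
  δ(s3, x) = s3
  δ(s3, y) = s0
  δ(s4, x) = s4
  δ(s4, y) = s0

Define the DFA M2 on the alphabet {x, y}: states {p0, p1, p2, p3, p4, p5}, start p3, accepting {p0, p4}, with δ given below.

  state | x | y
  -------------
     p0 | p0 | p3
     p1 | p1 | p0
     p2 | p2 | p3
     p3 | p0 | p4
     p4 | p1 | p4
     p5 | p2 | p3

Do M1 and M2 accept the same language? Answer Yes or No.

Exploring the product automaton M1 × M2 from the start pair (s0, p3), following both machines on each input symbol, reaches 4 state pairs: (s0, p3), (s3, p0), (s1, p4), (s2, p1).
M1 accepts in {s1, s3} and M2 accepts in {p0, p4}. In every reachable pair the two components are either both accepting — (s3, p0), (s1, p4) — or both non-accepting, so no string is accepted by exactly one of the machines: L(M1) \ L(M2) and L(M2) \ L(M1) are both empty.
Hence every string is accepted by M1 iff it is accepted by M2, and the two languages coincide.

Yes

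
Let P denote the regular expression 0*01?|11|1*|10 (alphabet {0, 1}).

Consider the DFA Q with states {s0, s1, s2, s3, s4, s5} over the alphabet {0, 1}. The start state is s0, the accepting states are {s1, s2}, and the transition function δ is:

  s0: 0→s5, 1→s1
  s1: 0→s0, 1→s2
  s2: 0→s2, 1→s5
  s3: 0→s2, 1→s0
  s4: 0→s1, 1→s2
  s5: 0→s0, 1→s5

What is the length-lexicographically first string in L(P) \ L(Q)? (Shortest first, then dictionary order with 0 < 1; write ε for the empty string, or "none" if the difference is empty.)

ε

The empty string ε is accepted by P but not by Q.
Since ε is the unique shortest string, it is the required witness.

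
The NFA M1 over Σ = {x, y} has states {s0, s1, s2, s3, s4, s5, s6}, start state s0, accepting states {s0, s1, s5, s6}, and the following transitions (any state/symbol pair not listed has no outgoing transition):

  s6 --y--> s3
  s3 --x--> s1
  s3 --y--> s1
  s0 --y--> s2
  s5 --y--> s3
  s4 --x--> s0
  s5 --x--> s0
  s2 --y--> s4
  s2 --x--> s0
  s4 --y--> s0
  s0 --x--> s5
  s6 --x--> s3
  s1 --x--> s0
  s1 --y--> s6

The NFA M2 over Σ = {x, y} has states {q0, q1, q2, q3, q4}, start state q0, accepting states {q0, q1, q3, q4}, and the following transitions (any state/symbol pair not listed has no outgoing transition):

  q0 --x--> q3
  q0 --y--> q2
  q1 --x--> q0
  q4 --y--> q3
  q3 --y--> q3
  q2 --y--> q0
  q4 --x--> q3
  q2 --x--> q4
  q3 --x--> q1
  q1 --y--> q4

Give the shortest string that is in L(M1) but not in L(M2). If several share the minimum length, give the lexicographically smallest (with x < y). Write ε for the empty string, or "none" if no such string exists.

The string yyy is accepted by M1 but not by M2.
No shorter string lies in the difference, and yyy is the lexicographically first length-3 string in L(M1) \ L(M2).

yyy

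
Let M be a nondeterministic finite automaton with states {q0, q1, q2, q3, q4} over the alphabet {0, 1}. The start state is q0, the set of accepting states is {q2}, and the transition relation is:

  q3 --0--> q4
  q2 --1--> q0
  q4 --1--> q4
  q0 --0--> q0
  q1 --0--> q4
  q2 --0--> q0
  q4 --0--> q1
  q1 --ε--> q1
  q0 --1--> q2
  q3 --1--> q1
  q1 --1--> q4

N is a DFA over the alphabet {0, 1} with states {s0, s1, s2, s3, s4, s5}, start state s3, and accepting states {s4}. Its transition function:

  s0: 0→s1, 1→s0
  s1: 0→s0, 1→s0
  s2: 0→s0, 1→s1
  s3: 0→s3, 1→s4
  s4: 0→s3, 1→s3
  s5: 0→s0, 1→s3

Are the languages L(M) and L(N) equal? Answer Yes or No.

Yes

Exploring the product automaton M × N from the start pair (q0, s3), following both machines on each input symbol, reaches 2 state pairs: (q0, s3), (q2, s4).
M accepts in {q2} and N accepts in {s4}. In every reachable pair the two components are either both accepting — (q2, s4) — or both non-accepting, so no string is accepted by exactly one of the machines: L(M) \ L(N) and L(N) \ L(M) are both empty.
Hence every string is accepted by M iff it is accepted by N, and the two languages coincide.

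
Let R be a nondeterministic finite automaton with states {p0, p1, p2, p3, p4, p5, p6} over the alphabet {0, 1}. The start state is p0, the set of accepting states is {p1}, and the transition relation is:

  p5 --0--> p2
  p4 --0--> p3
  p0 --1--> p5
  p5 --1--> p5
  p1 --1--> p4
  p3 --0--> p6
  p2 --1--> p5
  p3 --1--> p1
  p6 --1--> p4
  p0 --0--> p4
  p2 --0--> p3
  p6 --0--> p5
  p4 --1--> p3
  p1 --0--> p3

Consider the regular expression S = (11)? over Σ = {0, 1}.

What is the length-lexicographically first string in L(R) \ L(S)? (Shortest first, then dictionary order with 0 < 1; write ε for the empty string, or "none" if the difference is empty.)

001

The string 001 is accepted by R but not by S.
No shorter string lies in the difference, and 001 is the lexicographically first length-3 string in L(R) \ L(S).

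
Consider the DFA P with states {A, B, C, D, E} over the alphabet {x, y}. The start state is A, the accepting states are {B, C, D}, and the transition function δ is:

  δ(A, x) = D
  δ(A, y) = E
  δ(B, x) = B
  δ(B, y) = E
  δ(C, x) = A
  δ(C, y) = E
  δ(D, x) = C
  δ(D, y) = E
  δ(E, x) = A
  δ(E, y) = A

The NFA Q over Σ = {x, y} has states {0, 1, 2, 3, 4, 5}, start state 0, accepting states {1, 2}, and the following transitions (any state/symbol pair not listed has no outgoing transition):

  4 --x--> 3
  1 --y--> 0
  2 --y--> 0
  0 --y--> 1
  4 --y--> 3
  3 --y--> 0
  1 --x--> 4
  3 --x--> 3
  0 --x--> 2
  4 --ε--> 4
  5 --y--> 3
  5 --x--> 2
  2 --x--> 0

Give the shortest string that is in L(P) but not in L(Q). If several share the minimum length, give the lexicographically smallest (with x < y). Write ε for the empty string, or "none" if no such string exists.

xx

The string xx is accepted by P but not by Q.
No shorter string lies in the difference, and xx is the lexicographically first length-2 string in L(P) \ L(Q).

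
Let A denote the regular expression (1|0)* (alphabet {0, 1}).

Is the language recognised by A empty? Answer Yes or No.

No

The empty string ε matches the expression, so it belongs to L(A).
Since L(A) contains at least one string, it is not empty.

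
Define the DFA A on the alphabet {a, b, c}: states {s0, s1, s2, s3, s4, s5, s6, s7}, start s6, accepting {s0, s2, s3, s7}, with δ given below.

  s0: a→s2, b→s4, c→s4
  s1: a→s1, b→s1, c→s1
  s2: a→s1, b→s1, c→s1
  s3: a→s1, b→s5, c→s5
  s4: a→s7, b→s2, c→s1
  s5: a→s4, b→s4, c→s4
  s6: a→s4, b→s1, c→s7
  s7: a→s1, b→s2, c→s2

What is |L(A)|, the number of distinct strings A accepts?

The useful subgraph on states {s2, s4, s6, s7} is acyclic, so L(A) is finite; the longest accepting path visits 4 useful states, giving maximum string length 3.
Counting accepting paths from s6 by length: 1 of length 1, 4 of length 2, 2 of length 3. Total 7.

7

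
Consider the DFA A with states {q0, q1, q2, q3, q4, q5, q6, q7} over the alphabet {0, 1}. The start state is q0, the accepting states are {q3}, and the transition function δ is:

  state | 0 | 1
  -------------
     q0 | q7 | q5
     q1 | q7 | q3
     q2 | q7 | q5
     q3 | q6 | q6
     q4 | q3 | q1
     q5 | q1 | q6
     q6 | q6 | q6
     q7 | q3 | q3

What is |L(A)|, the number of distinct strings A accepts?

The useful subgraph on states {q0, q1, q3, q5, q7} is acyclic, so L(A) is finite; the longest accepting path visits 5 useful states, giving maximum string length 4.
Counting accepting paths from q0 by length: 2 of length 2, 1 of length 3, 2 of length 4. Total 5.

5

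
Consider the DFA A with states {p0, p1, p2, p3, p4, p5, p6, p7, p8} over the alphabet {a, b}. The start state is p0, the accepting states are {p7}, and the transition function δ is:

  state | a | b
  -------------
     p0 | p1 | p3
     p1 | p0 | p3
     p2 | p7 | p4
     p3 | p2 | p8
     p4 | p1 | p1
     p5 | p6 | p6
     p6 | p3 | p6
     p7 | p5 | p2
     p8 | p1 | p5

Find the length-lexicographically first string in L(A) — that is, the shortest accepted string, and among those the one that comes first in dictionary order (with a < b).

A breadth-first search from p0 reaches an accepting state first via the path p0 → p3 → p2 → p7 on input baa.
No string of length < 3 is accepted (BFS exhausts all shorter strings without reaching an accepting state), and baa is the lexicographically least accepting string of length 3.

baa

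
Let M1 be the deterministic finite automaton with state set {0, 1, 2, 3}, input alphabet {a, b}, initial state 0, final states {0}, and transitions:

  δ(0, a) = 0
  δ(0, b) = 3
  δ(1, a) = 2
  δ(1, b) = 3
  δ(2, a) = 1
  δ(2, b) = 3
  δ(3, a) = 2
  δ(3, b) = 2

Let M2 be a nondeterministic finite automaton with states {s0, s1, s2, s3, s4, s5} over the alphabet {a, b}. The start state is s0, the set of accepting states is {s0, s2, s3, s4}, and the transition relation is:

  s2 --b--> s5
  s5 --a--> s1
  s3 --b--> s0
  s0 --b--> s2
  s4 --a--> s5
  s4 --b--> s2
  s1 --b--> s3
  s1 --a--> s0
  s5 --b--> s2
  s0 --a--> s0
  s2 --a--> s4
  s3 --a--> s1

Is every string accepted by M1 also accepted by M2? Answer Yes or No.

Yes

Exploring the product automaton M1 × M2 from the start pair (0, s0), following both machines on each input symbol, reaches 10 state pairs: (0, s0), (3, s2), (2, s4), (2, s5), (1, s5), (1, s1), (2, s1), (2, s0), (3, s3), (1, s0).
M1 accepts in {0} and M2 accepts in {s0, s2, s3, s4}. The reachable pairs whose M1-component is accepting are (0, s0); in each of them the M2-component is accepting too, so the product for L(M1) \ L(M2) (M1-component accepting, M2-component rejecting) has no reachable accepting pair and the difference is empty.
Hence every string in L(M1) is also in L(M2).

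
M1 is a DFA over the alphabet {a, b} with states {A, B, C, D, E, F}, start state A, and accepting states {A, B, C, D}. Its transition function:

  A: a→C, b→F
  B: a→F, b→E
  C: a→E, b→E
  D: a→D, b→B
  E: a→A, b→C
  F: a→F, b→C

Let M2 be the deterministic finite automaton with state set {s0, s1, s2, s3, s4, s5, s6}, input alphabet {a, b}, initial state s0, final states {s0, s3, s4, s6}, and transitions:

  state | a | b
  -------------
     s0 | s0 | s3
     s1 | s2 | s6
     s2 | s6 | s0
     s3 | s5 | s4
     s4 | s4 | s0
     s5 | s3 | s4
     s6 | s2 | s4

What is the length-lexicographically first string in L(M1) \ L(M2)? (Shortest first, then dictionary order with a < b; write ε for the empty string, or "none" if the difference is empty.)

aba

The string aba is accepted by M1 but not by M2.
No shorter string lies in the difference, and aba is the lexicographically first length-3 string in L(M1) \ L(M2).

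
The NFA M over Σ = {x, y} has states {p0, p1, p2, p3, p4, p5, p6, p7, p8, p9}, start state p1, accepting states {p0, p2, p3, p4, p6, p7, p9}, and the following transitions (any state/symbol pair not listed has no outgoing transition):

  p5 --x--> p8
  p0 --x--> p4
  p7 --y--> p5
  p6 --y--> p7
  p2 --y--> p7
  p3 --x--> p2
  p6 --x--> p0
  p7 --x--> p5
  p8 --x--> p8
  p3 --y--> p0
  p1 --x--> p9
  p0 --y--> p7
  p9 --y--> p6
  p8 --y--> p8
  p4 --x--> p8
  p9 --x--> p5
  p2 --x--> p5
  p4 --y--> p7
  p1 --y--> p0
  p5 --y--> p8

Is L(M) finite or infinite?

The useful states (reachable from p1 and able to reach an accepting state) are {p0, p1, p4, p6, p7, p9}.
Restricted to these states the transition graph has no cycle, so every accepting path has bounded length and L is finite.

finite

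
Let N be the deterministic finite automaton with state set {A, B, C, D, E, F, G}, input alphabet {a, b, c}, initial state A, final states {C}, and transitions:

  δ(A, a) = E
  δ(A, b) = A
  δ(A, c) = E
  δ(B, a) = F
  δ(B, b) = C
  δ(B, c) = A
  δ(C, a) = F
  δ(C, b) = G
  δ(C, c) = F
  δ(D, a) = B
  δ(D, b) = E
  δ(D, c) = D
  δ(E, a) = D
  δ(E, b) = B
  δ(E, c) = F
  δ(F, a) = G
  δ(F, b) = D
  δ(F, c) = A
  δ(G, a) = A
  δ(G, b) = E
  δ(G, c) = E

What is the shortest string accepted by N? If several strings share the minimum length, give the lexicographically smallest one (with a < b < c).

abb

A breadth-first search from A reaches an accepting state first via the path A → E → B → C on input abb.
No string of length < 3 is accepted (BFS exhausts all shorter strings without reaching an accepting state), and abb is the lexicographically least accepting string of length 3.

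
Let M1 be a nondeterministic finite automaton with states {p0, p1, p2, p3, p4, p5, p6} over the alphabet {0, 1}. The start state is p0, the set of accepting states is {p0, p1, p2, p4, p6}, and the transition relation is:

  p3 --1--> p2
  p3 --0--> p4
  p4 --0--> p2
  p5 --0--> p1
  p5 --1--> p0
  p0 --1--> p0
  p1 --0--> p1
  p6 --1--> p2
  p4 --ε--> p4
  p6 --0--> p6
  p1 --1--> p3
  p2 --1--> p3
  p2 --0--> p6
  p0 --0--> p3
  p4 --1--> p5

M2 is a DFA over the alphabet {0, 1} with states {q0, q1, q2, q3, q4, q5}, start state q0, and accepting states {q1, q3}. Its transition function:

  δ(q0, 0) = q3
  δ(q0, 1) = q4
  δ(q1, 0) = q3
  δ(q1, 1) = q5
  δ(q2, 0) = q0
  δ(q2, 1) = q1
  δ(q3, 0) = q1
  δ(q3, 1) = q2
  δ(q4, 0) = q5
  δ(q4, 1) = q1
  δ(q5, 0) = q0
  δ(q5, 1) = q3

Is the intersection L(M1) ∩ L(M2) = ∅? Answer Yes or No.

No

The string 00 is accepted by both M1 and M2.
Hence L(M1) ∩ L(M2) ≠ ∅.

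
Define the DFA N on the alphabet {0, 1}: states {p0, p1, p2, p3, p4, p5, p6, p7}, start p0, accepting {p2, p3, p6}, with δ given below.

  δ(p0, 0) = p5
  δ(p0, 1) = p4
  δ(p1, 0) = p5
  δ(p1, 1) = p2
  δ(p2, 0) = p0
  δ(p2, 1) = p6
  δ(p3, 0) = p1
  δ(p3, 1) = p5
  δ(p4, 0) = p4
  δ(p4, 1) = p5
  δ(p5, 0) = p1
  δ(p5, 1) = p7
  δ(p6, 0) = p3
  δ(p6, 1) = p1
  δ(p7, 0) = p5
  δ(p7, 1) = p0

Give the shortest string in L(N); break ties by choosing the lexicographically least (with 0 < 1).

001

A breadth-first search from p0 reaches an accepting state first via the path p0 → p5 → p1 → p2 on input 001.
No string of length < 3 is accepted (BFS exhausts all shorter strings without reaching an accepting state), and 001 is the lexicographically least accepting string of length 3.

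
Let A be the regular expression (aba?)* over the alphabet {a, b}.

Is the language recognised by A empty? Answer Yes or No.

The empty string ε matches the expression, so it belongs to L(A).
Since L(A) contains at least one string, it is not empty.

No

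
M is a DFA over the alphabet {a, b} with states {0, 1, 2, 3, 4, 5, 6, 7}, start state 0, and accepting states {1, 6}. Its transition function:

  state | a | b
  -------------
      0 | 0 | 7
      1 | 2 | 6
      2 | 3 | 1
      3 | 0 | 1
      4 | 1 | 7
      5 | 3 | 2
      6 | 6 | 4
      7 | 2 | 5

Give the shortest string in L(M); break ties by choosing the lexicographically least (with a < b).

A breadth-first search from 0 reaches an accepting state first via the path 0 → 7 → 2 → 1 on input bab.
No string of length < 3 is accepted (BFS exhausts all shorter strings without reaching an accepting state), and bab is the lexicographically least accepting string of length 3.

bab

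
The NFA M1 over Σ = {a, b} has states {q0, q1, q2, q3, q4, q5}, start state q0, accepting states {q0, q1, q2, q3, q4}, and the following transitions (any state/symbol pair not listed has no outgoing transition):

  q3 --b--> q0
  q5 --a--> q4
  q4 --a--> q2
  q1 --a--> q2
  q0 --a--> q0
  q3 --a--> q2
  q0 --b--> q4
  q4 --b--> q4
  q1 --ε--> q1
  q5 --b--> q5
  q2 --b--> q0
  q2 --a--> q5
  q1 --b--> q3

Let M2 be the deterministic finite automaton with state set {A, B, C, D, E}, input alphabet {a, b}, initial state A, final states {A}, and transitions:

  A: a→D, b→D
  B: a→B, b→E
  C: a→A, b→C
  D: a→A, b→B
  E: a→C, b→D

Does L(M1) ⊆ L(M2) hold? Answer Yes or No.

No

The string a is in L(M1) but not in L(M2).
So L(M1) ⊄ L(M2).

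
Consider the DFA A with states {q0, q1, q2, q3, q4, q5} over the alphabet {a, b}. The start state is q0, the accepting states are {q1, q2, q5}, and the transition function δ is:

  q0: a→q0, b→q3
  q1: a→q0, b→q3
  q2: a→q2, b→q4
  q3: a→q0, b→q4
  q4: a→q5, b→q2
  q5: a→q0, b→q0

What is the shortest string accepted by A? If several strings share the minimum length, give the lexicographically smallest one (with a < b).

A breadth-first search from q0 reaches an accepting state first via the path q0 → q3 → q4 → q5 on input bba.
No string of length < 3 is accepted (BFS exhausts all shorter strings without reaching an accepting state), and bba is the lexicographically least accepting string of length 3.

bba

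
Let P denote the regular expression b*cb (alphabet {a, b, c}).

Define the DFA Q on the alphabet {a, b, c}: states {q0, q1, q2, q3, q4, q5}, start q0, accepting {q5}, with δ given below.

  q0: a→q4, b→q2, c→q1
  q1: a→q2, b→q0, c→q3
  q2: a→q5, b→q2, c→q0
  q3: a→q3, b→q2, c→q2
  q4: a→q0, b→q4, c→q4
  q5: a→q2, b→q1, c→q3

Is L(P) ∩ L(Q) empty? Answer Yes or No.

Converting the expression P to a DFA (subset construction, then merging equivalent states) gives the minimal DFA with states {p0, p1, p2, p3}, start state p0, accepting states {p3} and transitions p0: a→p1, b→p0, c→p2; p1: a→p1, b→p1, c→p1; p2: a→p1, b→p3, c→p1; p3: a→p1, b→p1, c→p1.
Exploring the product automaton P × Q from the start pair (p0, q0), following both machines on each input symbol, reaches 12 state pairs: (p0, q0), (p1, q4), (p0, q2), (p2, q1), (p1, q0), (p1, q5), (p2, q0), (p1, q2), (p3, q0), (p1, q3), (p1, q1), (p3, q2).
P accepts in {p3} and Q accepts in {q5}; no reachable pair has both components accepting, so no string drives both machines to acceptance simultaneously and L(P) ∩ L(Q) = ∅.
So no string is accepted by both, and the intersection is empty.

Yes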